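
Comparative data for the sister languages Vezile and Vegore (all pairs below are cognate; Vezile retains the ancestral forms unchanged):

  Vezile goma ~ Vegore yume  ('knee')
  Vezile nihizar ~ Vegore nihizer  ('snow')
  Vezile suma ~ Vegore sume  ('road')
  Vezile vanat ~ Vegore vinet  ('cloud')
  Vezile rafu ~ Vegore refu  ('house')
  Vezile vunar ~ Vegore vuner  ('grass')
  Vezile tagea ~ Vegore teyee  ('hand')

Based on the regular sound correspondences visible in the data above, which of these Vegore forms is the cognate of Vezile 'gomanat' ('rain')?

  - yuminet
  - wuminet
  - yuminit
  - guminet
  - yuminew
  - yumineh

yuminet

goma ~ yume — Vezile g corresponds to Vegore y word-initially before a back vowel.
goma ~ yume — Vezile o corresponds to Vegore u after a consonant, before a nasal.
vanat ~ vinet — Vezile a corresponds to Vegore i after a consonant, before a nasal.
vanat ~ vinet, tagea ~ teyee — Vezile a corresponds to Vegore e after a consonant, before a consonant other than r, m, n, p, b, f, v.
Applying these to Vezile 'gomanat':
  gomanat → yomanat   (g→y word-initially before a back vowel)
  yomanat → yumanat   (o→u after a consonant, before a nasal)
  yumanat → yuminat   (a→i after a consonant, before a nasal)
  yuminat → yuminet   (a→e after a consonant, before a consonant other than r, m, n, p, b, f, v)
So the Vegore cognate is 'yuminet'.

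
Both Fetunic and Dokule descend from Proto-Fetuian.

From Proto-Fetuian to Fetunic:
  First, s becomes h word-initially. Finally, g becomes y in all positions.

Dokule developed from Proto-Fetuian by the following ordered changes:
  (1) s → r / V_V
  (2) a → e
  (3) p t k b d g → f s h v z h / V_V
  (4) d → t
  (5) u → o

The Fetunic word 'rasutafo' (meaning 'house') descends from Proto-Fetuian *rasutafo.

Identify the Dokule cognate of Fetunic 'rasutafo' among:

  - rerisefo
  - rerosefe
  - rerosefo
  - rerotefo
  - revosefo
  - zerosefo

rerosefo

Dokule: *rasutafo
  rasutafo → rarutafo   [rhotacism]
  rarutafo → rerutefo   [vowel merger]
  rerutefo → rerusefo   [intervocalic lenition]
  rerusefo (rule 4 does not apply)
  rerusefo → rerosefo   [vowel merger]
  giving Dokule rerosefo.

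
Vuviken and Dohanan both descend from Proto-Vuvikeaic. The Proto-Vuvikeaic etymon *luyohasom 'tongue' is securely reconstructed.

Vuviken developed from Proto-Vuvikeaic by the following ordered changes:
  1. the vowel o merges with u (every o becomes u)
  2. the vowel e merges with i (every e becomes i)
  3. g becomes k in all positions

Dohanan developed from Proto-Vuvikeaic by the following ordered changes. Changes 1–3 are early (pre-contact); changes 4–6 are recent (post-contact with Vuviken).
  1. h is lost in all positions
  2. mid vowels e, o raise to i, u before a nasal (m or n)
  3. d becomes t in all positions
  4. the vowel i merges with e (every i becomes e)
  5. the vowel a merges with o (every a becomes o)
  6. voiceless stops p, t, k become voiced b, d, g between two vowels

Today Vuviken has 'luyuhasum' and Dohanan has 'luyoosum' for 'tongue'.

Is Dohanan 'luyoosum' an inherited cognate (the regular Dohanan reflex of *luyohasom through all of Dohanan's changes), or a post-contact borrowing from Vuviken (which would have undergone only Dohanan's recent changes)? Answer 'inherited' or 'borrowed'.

inherited

If inherited, *luyohasom would pass through all of Dohanan's changes:
Dohanan: *luyohasom > luyoasom > luyoasum > luyoosum  (by h-loss, pre-nasal raising, vowel merger)
If borrowed from Vuviken 'luyuhasum' after the early changes, it would undergo only the recent ones:
  rule 4 (vowel merger): no change (luyuhasum)
  rule 5 (vowel merger): luyuhasum → luyuhosum
  rule 6 (intervocalic voicing): no change (luyuhosum)
  ⇒ as a loan: luyuhosum
Dohanan 'luyoosum' matches the inherited outcome exactly, so it is an inherited cognate, not a loan.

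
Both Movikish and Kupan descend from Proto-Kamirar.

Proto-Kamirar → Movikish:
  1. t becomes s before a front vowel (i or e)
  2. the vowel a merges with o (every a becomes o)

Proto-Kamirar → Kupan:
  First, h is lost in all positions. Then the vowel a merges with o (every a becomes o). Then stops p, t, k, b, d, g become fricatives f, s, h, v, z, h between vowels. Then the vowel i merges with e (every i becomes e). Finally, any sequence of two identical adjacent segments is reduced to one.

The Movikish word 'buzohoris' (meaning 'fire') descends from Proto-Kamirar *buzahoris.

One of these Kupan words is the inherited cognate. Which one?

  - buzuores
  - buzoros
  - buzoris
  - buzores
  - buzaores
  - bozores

buzores

Kupan: *buzahoris
  buzahoris → buzaoris   [h-loss]
  buzaoris → buzooris   [vowel merger]
  buzooris (rule 3 does not apply)
  buzooris → buzoores   [vowel merger]
  buzoores → buzores   [degemination]
  giving Kupan buzores.
Only 'buzores' matches the regular Kupan development of *buzahoris.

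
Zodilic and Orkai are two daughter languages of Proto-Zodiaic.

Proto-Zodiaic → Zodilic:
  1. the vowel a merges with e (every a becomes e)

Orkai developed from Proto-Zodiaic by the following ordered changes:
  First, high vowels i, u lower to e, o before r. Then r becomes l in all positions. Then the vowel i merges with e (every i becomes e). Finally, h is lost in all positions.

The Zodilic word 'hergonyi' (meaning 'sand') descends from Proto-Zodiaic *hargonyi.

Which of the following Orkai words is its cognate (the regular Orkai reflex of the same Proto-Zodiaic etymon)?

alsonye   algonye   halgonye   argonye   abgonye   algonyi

Orkai: *hargonyi
  hargonyi (rule 1 does not apply)
  hargonyi → halgonyi   [unconditioned shift]
  halgonyi → halgonye   [vowel merger]
  halgonye → algonye   [h-loss]
  giving Orkai algonye.
Only 'algonye' matches the regular Orkai development of *hargonyi.

algonye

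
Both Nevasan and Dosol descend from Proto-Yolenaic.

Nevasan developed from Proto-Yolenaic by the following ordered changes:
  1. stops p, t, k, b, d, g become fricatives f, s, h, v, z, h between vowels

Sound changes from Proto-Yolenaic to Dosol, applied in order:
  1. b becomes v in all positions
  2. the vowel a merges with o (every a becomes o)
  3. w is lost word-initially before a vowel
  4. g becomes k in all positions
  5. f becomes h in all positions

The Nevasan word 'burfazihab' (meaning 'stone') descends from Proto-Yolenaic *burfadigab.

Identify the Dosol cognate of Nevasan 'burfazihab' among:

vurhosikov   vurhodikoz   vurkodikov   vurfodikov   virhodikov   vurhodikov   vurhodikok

Dosol: *burfadigab
  burfadigab → vurfadigav   [unconditioned shift]
  vurfadigav → vurfodigov   [vowel merger]
  vurfodigov (rule 3 does not apply)
  vurfodigov → vurfodikov   [unconditioned shift]
  vurfodikov → vurhodikov   [unconditioned shift]
  giving Dosol vurhodikov.
Among the options, 'vurhodikov' alone shows every Dosol change applied in order.

vurhodikov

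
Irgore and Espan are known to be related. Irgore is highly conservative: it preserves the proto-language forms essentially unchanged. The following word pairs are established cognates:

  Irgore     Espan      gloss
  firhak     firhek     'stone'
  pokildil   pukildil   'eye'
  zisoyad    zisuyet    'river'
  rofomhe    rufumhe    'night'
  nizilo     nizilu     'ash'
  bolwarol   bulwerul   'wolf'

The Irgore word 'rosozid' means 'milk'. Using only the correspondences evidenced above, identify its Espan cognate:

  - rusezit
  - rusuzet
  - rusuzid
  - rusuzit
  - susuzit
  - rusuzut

pokildil ~ pukildil, zisoyad ~ zisuyet — Irgore o corresponds to Espan u after a consonant, before a consonant other than r, m, n, p, b, f, v.
zisoyad ~ zisuyet — Irgore d corresponds to Espan t word-finally.
Applying these to Irgore 'rosozid':
  rosozid → rusozid   (o→u after a consonant, before a consonant other than r, m, n, p, b, f, v)
  rusozid → rusuzid   (o→u after a consonant, before a consonant other than r, m, n, p, b, f, v)
  rusuzid → rusuzit   (d→t word-finally)
So the Espan cognate is 'rusuzit'.

rusuzit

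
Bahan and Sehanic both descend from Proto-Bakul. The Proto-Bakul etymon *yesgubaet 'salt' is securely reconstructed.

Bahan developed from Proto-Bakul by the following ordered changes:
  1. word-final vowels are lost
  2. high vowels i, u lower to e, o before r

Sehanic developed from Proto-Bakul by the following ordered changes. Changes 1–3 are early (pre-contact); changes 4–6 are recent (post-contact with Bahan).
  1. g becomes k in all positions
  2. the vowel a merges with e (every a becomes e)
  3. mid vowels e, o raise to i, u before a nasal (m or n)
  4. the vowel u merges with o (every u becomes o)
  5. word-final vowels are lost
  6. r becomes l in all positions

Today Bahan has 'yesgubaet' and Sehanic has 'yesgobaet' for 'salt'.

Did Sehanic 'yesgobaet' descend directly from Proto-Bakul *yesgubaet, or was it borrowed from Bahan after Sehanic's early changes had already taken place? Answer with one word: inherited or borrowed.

borrowed

If inherited, *yesgubaet would pass through all of Sehanic's changes:
Sehanic: *yesgubaet > yeskubaet > yeskubeet > yeskobeet  (by unconditioned shift, vowel merger, vowel merger)
If borrowed from Bahan 'yesgubaet' after the early changes, it would undergo only the recent ones:
  rule 4 (vowel merger): yesgubaet → yesgobaet
  rule 5 (apocope): no change (yesgobaet)
  rule 6 (unconditioned shift): no change (yesgobaet)
  ⇒ as a loan: yesgobaet
Sehanic 'yesgobaet' matches the loan outcome 'yesgobaet', not the inherited 'yeskobeet' — it skipped the early Sehanic changes, so it was borrowed from Bahan.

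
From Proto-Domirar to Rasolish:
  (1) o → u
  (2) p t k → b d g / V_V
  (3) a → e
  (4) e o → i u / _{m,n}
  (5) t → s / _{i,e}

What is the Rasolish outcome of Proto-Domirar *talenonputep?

selinunpudep

Rasolish: *talenonputep > talenunputep > talenunpudep > telenunpudep > telinunpudep > selinunpudep  (by vowel merger, intervocalic voicing, vowel merger, pre-nasal raising, palatalisation)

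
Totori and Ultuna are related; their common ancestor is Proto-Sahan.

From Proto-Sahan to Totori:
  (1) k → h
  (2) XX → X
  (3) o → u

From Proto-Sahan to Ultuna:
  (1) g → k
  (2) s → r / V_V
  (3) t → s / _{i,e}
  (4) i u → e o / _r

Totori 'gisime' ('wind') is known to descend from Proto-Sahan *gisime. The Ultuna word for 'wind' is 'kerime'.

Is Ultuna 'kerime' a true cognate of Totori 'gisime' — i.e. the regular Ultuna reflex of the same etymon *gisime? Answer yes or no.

yes

Derive the expected Ultuna reflex of *gisime:
Ultuna: *gisime > kisime > kirime > kerime  (by unconditioned shift, rhotacism, pre-rhotic lowering)
Ultuna 'kerime' matches the regular reflex exactly, so the pair is cognate.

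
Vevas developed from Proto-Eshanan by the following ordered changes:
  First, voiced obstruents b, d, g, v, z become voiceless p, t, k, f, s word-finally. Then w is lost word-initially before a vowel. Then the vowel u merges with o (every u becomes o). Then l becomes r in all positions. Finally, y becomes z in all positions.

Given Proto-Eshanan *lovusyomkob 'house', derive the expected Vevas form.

Vevas: start from *lovusyomkob.
  rule 1 (final devoicing): lovusyomkob → lovusyomkop
  rule 2: no change — lovusyomkop
  rule 3 (vowel merger): lovusyomkop → lovosyomkop
  rule 4 (unconditioned shift): lovosyomkop → rovosyomkop
  rule 5 (unconditioned shift): rovosyomkop → rovoszomkop
  ⇒ Vevas rovoszomkop

rovoszomkop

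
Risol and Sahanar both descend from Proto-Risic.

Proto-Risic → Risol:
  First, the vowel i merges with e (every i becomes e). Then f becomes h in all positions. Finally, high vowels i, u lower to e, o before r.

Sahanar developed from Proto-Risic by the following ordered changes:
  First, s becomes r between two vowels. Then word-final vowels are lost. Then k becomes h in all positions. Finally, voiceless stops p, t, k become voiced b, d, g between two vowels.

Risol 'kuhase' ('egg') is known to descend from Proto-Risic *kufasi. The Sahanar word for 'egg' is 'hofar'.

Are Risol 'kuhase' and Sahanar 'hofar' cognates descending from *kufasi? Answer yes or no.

no

Derive the expected Sahanar reflex of *kufasi:
Sahanar: start from *kufasi.
  rule 1 (rhotacism): kufasi → kufari
  rule 2 (apocope): kufari → kufar
  rule 3 (unconditioned shift): kufar → hufar
  rule 4: no change — hufar
  ⇒ Sahanar hufar
The regular Sahanar reflex would be 'hufar', but the attested form is 'hofar'. The correspondence is irregular, so they are not cognates (the Sahanar form has a different source).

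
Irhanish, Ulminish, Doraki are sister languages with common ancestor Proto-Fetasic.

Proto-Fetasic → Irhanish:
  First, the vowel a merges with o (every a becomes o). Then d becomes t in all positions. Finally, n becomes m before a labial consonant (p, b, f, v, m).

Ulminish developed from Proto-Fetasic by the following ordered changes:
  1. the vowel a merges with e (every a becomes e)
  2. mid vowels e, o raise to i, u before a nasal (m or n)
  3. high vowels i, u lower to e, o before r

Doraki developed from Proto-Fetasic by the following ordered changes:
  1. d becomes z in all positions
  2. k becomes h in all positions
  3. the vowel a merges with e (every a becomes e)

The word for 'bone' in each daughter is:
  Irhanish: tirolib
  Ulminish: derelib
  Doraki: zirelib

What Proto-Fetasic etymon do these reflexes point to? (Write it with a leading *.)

Position 2: Irhanish has i, Ulminish has e, Doraki has i. Irhanish preserves i here (none of its changes turn any other segment into i), so the proto-segment is *i.
Position 4: Irhanish has o, Ulminish has e, Doraki has e. Taking the neighbouring segments as reconstructed: Irhanish o could go back to *a or *o; Ulminish e could go back to *a or *e; Doraki e could go back to *a or *e — the one source consistent with every daughter is *a.
Position 1: Irhanish has t, Ulminish has d, Doraki has z. Ulminish preserves d here (none of its changes turn any other segment into d), so the proto-segment is *d.
Verify the candidate proto-form against each daughter:
Irhanish: *diralib > dirolib > tirolib  (by vowel merger, unconditioned shift)
Ulminish: *diralib > direlib > derelib  (by vowel merger, pre-rhotic lowering)
Doraki: *diralib > ziralib > zirelib  (by unconditioned shift, vowel merger)
Only *diralib yields all of Irhanish tirolib, Ulminish derelib, Doraki zirelib.

*diralib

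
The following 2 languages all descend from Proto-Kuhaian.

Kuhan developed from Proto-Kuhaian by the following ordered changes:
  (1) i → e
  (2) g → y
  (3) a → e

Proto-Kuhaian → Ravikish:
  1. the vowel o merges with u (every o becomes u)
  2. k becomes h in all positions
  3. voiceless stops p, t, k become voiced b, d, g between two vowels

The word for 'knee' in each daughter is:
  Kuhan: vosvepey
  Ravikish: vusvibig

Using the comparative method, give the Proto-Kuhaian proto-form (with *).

Position 2: Kuhan has o, Ravikish has u. Kuhan preserves o here (none of its changes turn any other segment into o), so the proto-segment is *o.
Position 6: Kuhan has p, Ravikish has b. Kuhan preserves p here (none of its changes turn any other segment into p), so the proto-segment is *p.
Position 7: Kuhan has e, Ravikish has i. Ravikish preserves i here (none of its changes turn any other segment into i), so the proto-segment is *i.
Verify the candidate proto-form against each daughter:
Kuhan: start from *vosvipig.
  rule 1 (vowel merger): vosvipig → vosvepeg
  rule 2 (unconditioned shift): vosvepeg → vosvepey
  rule 3: no change — vosvepey
  ⇒ Kuhan vosvepey
Ravikish: start from *vosvipig.
  rule 1 (vowel merger): vosvipig → vusvipig
  rule 2: no change — vusvipig
  rule 3 (intervocalic voicing): vusvipig → vusvibig
  ⇒ Ravikish vusvibig
Only *vosvipig yields all of Kuhan vosvepey, Ravikish vusvibig.

*vosvipig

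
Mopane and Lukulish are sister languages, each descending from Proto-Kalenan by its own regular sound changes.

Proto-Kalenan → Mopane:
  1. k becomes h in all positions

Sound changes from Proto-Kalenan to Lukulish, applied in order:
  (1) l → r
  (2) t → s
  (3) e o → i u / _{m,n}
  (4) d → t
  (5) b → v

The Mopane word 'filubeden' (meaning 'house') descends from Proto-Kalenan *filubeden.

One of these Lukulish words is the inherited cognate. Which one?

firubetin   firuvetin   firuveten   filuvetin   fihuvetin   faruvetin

firuvetin

Lukulish: *filubeden > firubeden > firubedin > firubetin > firuvetin  (by unconditioned shift, pre-nasal raising, unconditioned shift, unconditioned shift)
The other candidates each miss or misapply at least one Lukulish change.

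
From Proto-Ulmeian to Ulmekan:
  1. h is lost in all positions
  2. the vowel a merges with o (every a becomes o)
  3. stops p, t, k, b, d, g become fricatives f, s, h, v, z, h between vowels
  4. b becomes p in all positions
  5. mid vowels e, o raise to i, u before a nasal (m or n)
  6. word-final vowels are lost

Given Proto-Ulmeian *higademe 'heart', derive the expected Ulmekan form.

ihozim

Ulmekan: start from *higademe.
  rule 1 (h-loss): higademe → igademe
  rule 2 (vowel merger): igademe → igodeme
  rule 3 (intervocalic lenition): igodeme → ihozeme
  rule 4: no change — ihozeme
  rule 5 (pre-nasal raising): ihozeme → ihozime
  rule 6 (apocope): ihozime → ihozim
  ⇒ Ulmekan ihozim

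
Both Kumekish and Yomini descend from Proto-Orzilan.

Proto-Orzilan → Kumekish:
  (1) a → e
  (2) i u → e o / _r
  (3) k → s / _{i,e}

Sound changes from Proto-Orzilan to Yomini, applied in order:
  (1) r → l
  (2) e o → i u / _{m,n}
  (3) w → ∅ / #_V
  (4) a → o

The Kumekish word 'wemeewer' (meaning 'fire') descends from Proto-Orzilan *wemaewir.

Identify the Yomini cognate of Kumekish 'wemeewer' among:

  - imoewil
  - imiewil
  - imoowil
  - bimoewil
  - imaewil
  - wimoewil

imoewil

Yomini: *wemaewir
  wemaewir → wemaewil   [unconditioned shift]
  wemaewil → wimaewil   [pre-nasal raising]
  wimaewil → imaewil   [glide loss]
  imaewil → imoewil   [vowel merger]
  giving Yomini imoewil.
Among the options, 'imoewil' alone shows every Yomini change applied in order.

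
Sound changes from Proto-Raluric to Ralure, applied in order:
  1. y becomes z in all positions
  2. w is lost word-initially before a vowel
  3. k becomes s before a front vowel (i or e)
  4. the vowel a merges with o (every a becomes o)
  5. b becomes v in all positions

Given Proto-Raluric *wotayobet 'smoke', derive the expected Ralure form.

otozovet

Ralure: *wotayobet
  wotayobet → wotazobet   [unconditioned shift]
  wotazobet → otazobet   [glide loss]
  otazobet (rule 3 does not apply)
  otazobet → otozobet   [vowel merger]
  otozobet → otozovet   [unconditioned shift]
  giving Ralure otozovet.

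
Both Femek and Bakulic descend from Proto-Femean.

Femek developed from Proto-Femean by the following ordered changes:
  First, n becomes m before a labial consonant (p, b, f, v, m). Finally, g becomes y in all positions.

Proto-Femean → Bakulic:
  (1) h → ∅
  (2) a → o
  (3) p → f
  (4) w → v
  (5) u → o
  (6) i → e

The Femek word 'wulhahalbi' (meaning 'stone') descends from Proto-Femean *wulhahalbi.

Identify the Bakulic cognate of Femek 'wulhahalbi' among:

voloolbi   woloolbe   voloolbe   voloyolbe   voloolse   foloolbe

voloolbe

Bakulic: *wulhahalbi > wulaalbi > wuloolbi > vuloolbi > voloolbi > voloolbe  (by h-loss, vowel merger, unconditioned shift, vowel merger, vowel merger)
The other candidates each miss or misapply at least one Bakulic change.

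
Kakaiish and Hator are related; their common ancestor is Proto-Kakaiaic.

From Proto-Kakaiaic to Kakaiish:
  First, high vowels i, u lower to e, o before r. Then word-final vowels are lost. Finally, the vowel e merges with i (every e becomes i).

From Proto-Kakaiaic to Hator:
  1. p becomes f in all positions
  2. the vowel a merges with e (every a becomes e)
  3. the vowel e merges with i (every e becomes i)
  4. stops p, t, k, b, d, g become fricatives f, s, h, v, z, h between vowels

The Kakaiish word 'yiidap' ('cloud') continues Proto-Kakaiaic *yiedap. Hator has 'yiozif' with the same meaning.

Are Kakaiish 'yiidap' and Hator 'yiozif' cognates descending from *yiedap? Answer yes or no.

Derive the expected Hator reflex of *yiedap:
Hator: *yiedap > yiedaf > yiedef > yiidif > yiizif  (by unconditioned shift, vowel merger, vowel merger, intervocalic lenition)
The regular Hator reflex would be 'yiizif', but the attested form is 'yiozif'. The correspondence is irregular, so they are not cognates (the Hator form has a different source).

no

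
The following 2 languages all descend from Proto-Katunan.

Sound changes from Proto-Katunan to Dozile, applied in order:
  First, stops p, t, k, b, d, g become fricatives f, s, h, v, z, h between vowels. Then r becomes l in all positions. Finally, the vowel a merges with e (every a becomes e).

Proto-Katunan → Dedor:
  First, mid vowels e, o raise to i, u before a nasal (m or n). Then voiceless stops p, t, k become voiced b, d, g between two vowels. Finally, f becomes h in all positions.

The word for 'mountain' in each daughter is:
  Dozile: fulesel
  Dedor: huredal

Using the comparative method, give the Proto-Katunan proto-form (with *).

Position 1: Dozile has f, Dedor has h. Taking the neighbouring segments as reconstructed: Dozile f can only go back to *f; Dedor h could go back to *f or *h — the one source consistent with every daughter is *f.
Position 5: Dozile has s, Dedor has d. Taking the neighbouring segments as reconstructed: Dozile s could go back to *t or *s; Dedor d could go back to *t or *d — the one source consistent with every daughter is *t.
Position 6: Dozile has e, Dedor has a. Dedor preserves a here (none of its changes turn any other segment into a), so the proto-segment is *a.
This points to *furetal. Verify forward in each daughter:
Dozile: *furetal > furesal > fulesal > fulesel  (by intervocalic lenition, unconditioned shift, vowel merger)
Dedor: *furetal > furedal > huredal  (by intervocalic voicing, unconditioned shift)
*furetal is the unique common source.

*furetal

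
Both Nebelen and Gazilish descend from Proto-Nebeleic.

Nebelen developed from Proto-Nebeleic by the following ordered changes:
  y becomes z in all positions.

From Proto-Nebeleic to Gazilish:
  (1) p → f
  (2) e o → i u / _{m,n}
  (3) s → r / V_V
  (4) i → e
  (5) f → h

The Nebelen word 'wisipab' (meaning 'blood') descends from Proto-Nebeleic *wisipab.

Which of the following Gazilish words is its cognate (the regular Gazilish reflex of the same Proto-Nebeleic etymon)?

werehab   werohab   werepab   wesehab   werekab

Gazilish: *wisipab > wisifab > wirifab > werefab > werehab  (by unconditioned shift, rhotacism, vowel merger, unconditioned shift)
Among the options, 'werehab' alone shows every Gazilish change applied in order.

werehab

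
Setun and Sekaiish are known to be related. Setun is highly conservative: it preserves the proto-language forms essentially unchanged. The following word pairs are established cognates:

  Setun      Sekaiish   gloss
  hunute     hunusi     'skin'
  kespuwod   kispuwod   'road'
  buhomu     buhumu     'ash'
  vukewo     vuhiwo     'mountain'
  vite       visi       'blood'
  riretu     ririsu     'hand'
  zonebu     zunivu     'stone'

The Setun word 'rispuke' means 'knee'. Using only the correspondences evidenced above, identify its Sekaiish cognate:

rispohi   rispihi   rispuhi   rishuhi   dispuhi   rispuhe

vukewo ~ vuhiwo — Setun k corresponds to Sekaiish h between vowels (before a front vowel).
hunute ~ hunusi, vite ~ visi — Setun e corresponds to Sekaiish i word-finally.
Applying these to Setun 'rispuke':
  rispuke → rispuhe   (k→h between vowels (before a front vowel))
  rispuhe → rispuhi   (e→i word-finally)
So the Sekaiish cognate is 'rispuhi'.

rispuhi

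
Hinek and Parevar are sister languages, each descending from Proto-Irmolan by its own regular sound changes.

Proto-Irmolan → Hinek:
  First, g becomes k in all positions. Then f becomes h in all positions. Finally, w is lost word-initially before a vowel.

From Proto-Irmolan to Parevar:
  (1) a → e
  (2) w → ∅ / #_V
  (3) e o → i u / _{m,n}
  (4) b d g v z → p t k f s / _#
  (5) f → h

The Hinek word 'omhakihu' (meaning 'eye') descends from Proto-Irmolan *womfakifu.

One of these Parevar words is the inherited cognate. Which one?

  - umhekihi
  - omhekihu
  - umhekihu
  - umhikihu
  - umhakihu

Parevar: start from *womfakifu.
  rule 1 (vowel merger): womfakifu → womfekifu
  rule 2 (glide loss): womfekifu → omfekifu
  rule 3 (pre-nasal raising): omfekifu → umfekifu
  rule 4: no change — umfekifu
  rule 5 (unconditioned shift): umfekifu → umhekihu
  ⇒ Parevar umhekihu

umhekihu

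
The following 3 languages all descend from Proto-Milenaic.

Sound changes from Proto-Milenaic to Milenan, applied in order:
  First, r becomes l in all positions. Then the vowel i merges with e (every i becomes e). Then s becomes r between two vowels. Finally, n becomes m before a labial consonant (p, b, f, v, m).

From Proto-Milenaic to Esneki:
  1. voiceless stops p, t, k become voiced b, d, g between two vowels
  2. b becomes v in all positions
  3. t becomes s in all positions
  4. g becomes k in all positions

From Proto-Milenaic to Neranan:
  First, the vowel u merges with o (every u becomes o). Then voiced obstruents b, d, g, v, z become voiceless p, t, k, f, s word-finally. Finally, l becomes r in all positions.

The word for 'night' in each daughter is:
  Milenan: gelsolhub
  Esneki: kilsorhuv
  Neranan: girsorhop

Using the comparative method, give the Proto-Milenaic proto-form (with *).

*gilsorhub

Position 8: Milenan has u, Esneki has u, Neranan has o. Milenan preserves u here (none of its changes turn any other segment into u), so the proto-segment is *u.
Position 2: Milenan has e, Esneki has i, Neranan has i. Esneki preserves i here (none of its changes turn any other segment into i), so the proto-segment is *i.
Position 6: Milenan has l, Esneki has r, Neranan has r. Esneki preserves r here (none of its changes turn any other segment into r), so the proto-segment is *r.
Continuing position by position gives *gilsorhub; check it forward:
Milenan: start from *gilsorhub.
  rule 1 (unconditioned shift): gilsorhub → gilsolhub
  rule 2 (vowel merger): gilsolhub → gelsolhub
  rule 3: no change — gelsolhub
  rule 4: no change — gelsolhub
  ⇒ Milenan gelsolhub
Esneki: start from *gilsorhub.
  rule 1: no change — gilsorhub
  rule 2 (unconditioned shift): gilsorhub → gilsorhuv
  rule 3: no change — gilsorhuv
  rule 4 (unconditioned shift): gilsorhuv → kilsorhuv
  ⇒ Esneki kilsorhuv
Neranan: *gilsorhub
  gilsorhub → gilsorhob   [vowel merger]
  gilsorhob → gilsorhop   [final devoicing]
  gilsorhop → girsorhop   [unconditioned shift]
  giving Neranan girsorhop.
No other proto-form is consistent with every reflex, so the reconstruction is *gilsorhub.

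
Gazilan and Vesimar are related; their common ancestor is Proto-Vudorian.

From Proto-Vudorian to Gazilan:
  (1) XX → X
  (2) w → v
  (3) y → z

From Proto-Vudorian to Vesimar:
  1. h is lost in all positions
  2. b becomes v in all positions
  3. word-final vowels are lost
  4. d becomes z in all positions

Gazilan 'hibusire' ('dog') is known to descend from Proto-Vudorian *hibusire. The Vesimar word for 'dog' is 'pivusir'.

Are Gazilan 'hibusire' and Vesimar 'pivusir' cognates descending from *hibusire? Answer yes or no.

no

Derive the expected Vesimar reflex of *hibusire:
Vesimar: *hibusire
  hibusire → ibusire   [h-loss]
  ibusire → ivusire   [unconditioned shift]
  ivusire → ivusir   [apocope]
  ivusir (rule 4 does not apply)
  giving Vesimar ivusir.
The regular Vesimar reflex would be 'ivusir', but the attested form is 'pivusir'. The correspondence is irregular, so they are not cognates (the Vesimar form has a different source).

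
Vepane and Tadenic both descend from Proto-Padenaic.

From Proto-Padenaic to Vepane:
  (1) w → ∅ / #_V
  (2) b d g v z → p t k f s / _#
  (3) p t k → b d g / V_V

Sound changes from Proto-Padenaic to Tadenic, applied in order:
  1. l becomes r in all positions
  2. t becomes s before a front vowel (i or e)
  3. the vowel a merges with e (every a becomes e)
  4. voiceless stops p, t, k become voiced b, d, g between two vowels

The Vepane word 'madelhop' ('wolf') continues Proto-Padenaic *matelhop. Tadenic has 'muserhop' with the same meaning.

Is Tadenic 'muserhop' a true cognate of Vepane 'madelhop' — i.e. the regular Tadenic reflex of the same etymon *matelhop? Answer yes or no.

Derive the expected Tadenic reflex of *matelhop:
Tadenic: *matelhop
  matelhop → materhop   [unconditioned shift]
  materhop → maserhop   [palatalisation]
  maserhop → meserhop   [vowel merger]
  meserhop (rule 4 does not apply)
  giving Tadenic meserhop.
The regular Tadenic reflex would be 'meserhop', but the attested form is 'muserhop'. The correspondence is irregular, so they are not cognates (the Tadenic form has a different source).

no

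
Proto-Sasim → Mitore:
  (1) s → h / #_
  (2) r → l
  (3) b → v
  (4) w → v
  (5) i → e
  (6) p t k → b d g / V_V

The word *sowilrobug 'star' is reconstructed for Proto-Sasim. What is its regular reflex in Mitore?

hovellovug

Mitore: *sowilrobug
  sowilrobug → howilrobug   [debuccalisation]
  howilrobug → howillobug   [unconditioned shift]
  howillobug → howillovug   [unconditioned shift]
  howillovug → hovillovug   [unconditioned shift]
  hovillovug → hovellovug   [vowel merger]
  hovellovug (rule 6 does not apply)
  giving Mitore hovellovug.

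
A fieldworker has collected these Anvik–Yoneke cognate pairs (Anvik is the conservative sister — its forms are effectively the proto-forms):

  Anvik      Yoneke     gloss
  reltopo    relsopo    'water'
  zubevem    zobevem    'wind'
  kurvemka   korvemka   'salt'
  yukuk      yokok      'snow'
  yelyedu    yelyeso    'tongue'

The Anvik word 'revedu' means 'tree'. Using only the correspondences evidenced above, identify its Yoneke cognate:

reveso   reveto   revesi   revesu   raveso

reveso

yelyedu ~ yelyeso — Anvik d corresponds to Yoneke s between vowels (before a back vowel).
yelyedu ~ yelyeso — Anvik u corresponds to Yoneke o word-finally.
Applying these to Anvik 'revedu':
  revedu → revesu   (d→s between vowels (before a back vowel))
  revesu → reveso   (u→o word-finally)
So the Yoneke cognate is 'reveso'.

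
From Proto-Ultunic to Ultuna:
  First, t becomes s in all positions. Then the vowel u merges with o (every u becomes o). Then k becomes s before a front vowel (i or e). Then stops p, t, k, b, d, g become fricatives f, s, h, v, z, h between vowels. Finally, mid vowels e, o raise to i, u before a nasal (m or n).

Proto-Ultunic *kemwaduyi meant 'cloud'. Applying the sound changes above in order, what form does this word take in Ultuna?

simwazoyi

Ultuna: start from *kemwaduyi.
  rule 1: no change — kemwaduyi
  rule 2 (vowel merger): kemwaduyi → kemwadoyi
  rule 3 (palatalisation): kemwadoyi → semwadoyi
  rule 4 (intervocalic lenition): semwadoyi → semwazoyi
  rule 5 (pre-nasal raising): semwazoyi → simwazoyi
  ⇒ Ultuna simwazoyi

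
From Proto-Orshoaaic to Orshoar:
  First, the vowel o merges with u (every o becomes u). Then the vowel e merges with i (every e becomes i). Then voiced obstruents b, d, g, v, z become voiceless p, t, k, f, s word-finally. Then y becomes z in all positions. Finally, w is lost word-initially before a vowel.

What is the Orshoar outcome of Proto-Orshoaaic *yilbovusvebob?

Orshoar: *yilbovusvebob > yilbuvusvebub > yilbuvusvibub > yilbuvusvibup > zilbuvusvibup  (by vowel merger, vowel merger, final devoicing, unconditioned shift)

zilbuvusvibup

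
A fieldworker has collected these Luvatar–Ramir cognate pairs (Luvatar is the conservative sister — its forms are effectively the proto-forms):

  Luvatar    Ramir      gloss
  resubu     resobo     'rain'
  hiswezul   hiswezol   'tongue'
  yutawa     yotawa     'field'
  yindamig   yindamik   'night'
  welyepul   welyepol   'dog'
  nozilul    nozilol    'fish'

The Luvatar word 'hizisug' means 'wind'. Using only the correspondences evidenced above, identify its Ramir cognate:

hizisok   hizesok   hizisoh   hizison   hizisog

hizisok

hiswezul ~ hiswezol, yutawa ~ yotawa — Luvatar u corresponds to Ramir o after a consonant, before a consonant other than r, m, n, p, b, f, v.
yindamig ~ yindamik — Luvatar g corresponds to Ramir k word-finally.
Applying these to Luvatar 'hizisug':
  hizisug → hizisog   (u→o after a consonant, before a consonant other than r, m, n, p, b, f, v)
  hizisog → hizisok   (g→k word-finally)
So the Ramir cognate is 'hizisok'.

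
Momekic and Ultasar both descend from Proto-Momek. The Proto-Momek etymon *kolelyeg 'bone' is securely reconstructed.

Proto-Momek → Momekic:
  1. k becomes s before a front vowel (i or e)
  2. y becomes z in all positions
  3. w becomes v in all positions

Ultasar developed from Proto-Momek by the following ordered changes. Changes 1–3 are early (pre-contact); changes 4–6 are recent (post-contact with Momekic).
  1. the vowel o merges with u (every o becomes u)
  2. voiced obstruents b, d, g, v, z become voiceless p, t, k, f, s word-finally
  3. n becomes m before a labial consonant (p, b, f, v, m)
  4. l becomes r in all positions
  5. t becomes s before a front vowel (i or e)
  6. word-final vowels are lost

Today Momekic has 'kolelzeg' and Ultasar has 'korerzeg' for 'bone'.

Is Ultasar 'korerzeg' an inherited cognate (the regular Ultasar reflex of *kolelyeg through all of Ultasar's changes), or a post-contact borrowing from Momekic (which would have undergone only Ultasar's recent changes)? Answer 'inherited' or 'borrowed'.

If inherited, *kolelyeg would pass through all of Ultasar's changes:
Ultasar: start from *kolelyeg.
  rule 1 (vowel merger): kolelyeg → kulelyeg
  rule 2 (final devoicing): kulelyeg → kulelyek
  rule 3: no change — kulelyek
  rule 4 (unconditioned shift): kulelyek → kureryek
  rule 5: no change — kureryek
  rule 6: no change — kureryek
  ⇒ Ultasar kureryek
If borrowed from Momekic 'kolelzeg' after the early changes, it would undergo only the recent ones:
  rule 4 (unconditioned shift): kolelzeg → korerzeg
  rule 5 (palatalisation): no change (korerzeg)
  rule 6 (apocope): no change (korerzeg)
  ⇒ as a loan: korerzeg
Ultasar 'korerzeg' matches the loan outcome 'korerzeg', not the inherited 'kureryek' — it skipped the early Ultasar changes, so it was borrowed from Momekic.

borrowed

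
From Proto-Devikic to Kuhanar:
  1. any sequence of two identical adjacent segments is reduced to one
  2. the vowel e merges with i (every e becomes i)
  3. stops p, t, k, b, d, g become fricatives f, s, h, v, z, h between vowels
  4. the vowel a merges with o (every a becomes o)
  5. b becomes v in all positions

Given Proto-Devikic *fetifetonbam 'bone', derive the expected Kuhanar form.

fisifisonvom

Kuhanar: *fetifetonbam
  fetifetonbam (rule 1 does not apply)
  fetifetonbam → fitifitonbam   [vowel merger]
  fitifitonbam → fisifisonbam   [intervocalic lenition]
  fisifisonbam → fisifisonbom   [vowel merger]
  fisifisonbom → fisifisonvom   [unconditioned shift]
  giving Kuhanar fisifisonvom.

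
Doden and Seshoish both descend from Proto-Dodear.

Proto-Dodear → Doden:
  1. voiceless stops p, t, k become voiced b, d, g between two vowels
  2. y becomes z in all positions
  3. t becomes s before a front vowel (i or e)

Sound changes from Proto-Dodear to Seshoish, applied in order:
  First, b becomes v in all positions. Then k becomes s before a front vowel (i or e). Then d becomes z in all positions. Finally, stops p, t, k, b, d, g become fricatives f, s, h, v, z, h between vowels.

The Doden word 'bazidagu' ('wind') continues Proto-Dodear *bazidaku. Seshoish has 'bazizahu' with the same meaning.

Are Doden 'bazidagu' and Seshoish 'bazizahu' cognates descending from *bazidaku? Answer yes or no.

Derive the expected Seshoish reflex of *bazidaku:
Seshoish: *bazidaku
  bazidaku → vazidaku   [unconditioned shift]
  vazidaku (rule 2 does not apply)
  vazidaku → vazizaku   [unconditioned shift]
  vazizaku → vazizahu   [intervocalic lenition]
  giving Seshoish vazizahu.
The regular Seshoish reflex would be 'vazizahu', but the attested form is 'bazizahu'. The correspondence is irregular, so they are not cognates (the Seshoish form has a different source).

no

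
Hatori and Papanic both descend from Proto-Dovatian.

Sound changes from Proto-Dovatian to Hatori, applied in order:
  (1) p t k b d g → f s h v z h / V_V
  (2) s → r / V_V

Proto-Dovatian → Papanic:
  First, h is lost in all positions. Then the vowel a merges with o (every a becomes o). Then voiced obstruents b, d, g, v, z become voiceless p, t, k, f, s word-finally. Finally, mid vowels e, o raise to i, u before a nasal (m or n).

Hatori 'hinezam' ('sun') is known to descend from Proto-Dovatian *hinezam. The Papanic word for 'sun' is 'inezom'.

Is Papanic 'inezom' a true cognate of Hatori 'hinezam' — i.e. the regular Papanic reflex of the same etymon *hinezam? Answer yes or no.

Derive the expected Papanic reflex of *hinezam:
Papanic: *hinezam > inezam > inezom > inezum  (by h-loss, vowel merger, pre-nasal raising)
The regular Papanic reflex would be 'inezum', but the attested form is 'inezom'. The correspondence is irregular, so they are not cognates (the Papanic form has a different source).

no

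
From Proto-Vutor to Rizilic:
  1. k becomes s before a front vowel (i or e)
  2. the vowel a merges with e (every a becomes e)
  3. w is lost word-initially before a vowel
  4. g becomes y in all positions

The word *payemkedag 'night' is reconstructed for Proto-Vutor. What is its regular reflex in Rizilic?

Rizilic: *payemkedag > payemsedag > peyemsedeg > peyemsedey  (by palatalisation, vowel merger, unconditioned shift)

peyemsedey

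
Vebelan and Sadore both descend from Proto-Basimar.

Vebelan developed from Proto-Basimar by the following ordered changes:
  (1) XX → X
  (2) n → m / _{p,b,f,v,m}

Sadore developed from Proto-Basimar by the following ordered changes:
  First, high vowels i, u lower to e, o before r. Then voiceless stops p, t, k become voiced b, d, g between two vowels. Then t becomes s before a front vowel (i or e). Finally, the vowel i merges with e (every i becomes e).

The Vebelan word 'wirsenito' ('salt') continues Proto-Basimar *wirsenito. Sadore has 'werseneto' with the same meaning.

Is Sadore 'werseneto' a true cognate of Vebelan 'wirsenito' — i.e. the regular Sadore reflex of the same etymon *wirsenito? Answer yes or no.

no

Derive the expected Sadore reflex of *wirsenito:
Sadore: *wirsenito > wersenito > wersenido > wersenedo  (by pre-rhotic lowering, intervocalic voicing, vowel merger)
The regular Sadore reflex would be 'wersenedo', but the attested form is 'werseneto'. The correspondence is irregular, so they are not cognates (the Sadore form has a different source).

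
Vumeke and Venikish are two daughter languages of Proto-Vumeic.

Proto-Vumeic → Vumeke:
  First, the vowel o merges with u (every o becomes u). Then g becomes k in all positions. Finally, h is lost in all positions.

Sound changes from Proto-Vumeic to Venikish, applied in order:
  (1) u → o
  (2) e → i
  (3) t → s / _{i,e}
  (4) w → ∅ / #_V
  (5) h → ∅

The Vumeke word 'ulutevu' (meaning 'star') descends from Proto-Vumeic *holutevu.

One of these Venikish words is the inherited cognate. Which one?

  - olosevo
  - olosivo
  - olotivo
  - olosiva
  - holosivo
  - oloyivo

olosivo

Venikish: *holutevu
  holutevu → holotevo   [vowel merger]
  holotevo → holotivo   [vowel merger]
  holotivo → holosivo   [palatalisation]
  holosivo (rule 4 does not apply)
  holosivo → olosivo   [h-loss]
  giving Venikish olosivo.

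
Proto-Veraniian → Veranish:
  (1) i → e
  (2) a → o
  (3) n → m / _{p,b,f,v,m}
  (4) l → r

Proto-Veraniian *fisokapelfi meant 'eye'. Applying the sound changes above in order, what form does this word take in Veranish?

fesokoperfe

Veranish: start from *fisokapelfi.
  rule 1 (vowel merger): fisokapelfi → fesokapelfe
  rule 2 (vowel merger): fesokapelfe → fesokopelfe
  rule 3: no change — fesokopelfe
  rule 4 (unconditioned shift): fesokopelfe → fesokoperfe
  ⇒ Veranish fesokoperfe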